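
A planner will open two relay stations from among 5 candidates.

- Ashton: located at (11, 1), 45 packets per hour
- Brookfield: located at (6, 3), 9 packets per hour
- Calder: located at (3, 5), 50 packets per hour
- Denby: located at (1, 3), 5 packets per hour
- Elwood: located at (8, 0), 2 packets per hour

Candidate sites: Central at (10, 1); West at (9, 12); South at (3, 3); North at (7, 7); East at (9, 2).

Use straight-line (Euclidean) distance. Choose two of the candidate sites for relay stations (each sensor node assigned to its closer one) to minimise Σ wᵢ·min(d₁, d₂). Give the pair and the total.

{Central, South}, total 186.5

Evaluate every pair (each demand assigned to the nearer of the two):
  {Central, South}: total = 186.5
  {South, East}: total = 242.1
  {Central, North}: total = 346.2
  {North, East}: total = 393.2
  {Central, East}: total = 453.7
  {South, North}: total = 473.2
  {West, East}: total = 509.3
  {West, South}: total = 519.7
  {Central, West}: total = 538.9
  {West, North}: total = 635.4
Best pair: {Central, South} with total 186.5.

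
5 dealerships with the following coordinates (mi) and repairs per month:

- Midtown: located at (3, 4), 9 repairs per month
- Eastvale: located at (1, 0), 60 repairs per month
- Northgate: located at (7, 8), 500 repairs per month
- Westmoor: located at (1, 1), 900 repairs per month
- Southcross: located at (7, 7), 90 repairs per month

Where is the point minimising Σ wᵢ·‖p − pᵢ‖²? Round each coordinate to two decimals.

The minimiser of Σwᵢ‖p−pᵢ‖² is the weighted centroid p* = (Σwᵢpᵢ)/(Σwᵢ).
Σwᵢ = 1559.
Σwᵢxᵢ = 9·3 + 60·1 + 500·7 + 900·1 + 90·7 = 5117.
Σwᵢyᵢ = 9·4 + 60·0 + 500·8 + 900·1 + 90·7 = 5566.
x* = 5117/1559 = 3.28, y* = 5566/1559 = 3.57.

(3.28, 3.57)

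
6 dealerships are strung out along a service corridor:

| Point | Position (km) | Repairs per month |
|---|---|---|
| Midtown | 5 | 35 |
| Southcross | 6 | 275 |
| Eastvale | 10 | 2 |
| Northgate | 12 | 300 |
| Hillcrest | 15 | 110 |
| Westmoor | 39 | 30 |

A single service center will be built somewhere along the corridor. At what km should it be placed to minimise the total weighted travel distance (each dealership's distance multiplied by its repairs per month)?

For a sum of weighted absolute distances on a line, the optimum is the weighted median (not the mean). Total weight W = 752; half-weight = 376.
Sort by position and accumulate weight:
  km 5 (Midtown, w=35) → cum 35
  km 6 (Southcross, w=275) → cum 310
  km 10 (Eastvale, w=2) → cum 312
  km 12 (Northgate, w=300) → cum 612  ≥ 376 → median here
  km 15 (Hillcrest, w=110) → cum 722
  km 39 (Westmoor, w=30) → cum 752
Optimal location: km 12.

x = 12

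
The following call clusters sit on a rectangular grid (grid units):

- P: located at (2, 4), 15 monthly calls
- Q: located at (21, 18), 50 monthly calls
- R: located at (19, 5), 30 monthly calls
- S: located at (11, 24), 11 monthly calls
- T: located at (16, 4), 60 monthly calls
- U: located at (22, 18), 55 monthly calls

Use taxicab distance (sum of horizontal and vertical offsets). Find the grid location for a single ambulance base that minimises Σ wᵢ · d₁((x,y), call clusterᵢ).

Manhattan distance separates: Σwᵢ(|x−xᵢ|+|y−yᵢ|) = Σwᵢ|x−xᵢ| + Σwᵢ|y−yᵢ|, so x and y are optimised independently as 1-D weighted medians.
Total weight W = 221; half = 110.5.
x-coordinate, sorted with cumulative weight:
  x=2 (P, w=15) cum 15
  x=11 (S, w=11) cum 26
  x=16 (T, w=60) cum 86
  x=19 (R, w=30) cum 116  ← median
  x=21 (Q, w=50) cum 166
  x=22 (U, w=55) cum 221
⇒ x* = 19
y-coordinate, sorted with cumulative weight:
  y=4 (P, w=15) cum 15
  y=4 (T, w=60) cum 75
  y=5 (R, w=30) cum 105
  y=18 (Q, w=50) cum 155  ← median
  y=18 (U, w=55) cum 210
  y=24 (S, w=11) cum 221
⇒ y* = 18

(19, 18)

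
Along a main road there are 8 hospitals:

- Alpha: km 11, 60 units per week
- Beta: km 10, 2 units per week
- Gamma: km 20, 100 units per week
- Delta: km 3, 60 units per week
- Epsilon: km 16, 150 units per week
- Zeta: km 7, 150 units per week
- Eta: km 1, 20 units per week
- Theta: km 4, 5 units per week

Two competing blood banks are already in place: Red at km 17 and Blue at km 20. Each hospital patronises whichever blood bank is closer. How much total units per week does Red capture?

The indifferent point is the midpoint (17+20)/2 = 18.5; hospitals left of it (closer to Red at 17) go to Red, those right go to Blue.
  Eta at 1 (w=20) → Red
  Delta at 3 (w=60) → Red
  Theta at 4 (w=5) → Red
  Zeta at 7 (w=150) → Red
  Beta at 10 (w=2) → Red
  Alpha at 11 (w=60) → Red
  Epsilon at 16 (w=150) → Red
  Gamma at 20 (w=100) → Blue
Red captures 447; Blue captures 100.

447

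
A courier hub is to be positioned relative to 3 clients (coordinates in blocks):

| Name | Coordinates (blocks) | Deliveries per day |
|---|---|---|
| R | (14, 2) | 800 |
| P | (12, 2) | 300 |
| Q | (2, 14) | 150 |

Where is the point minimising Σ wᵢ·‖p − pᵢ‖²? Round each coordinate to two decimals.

(12.08, 3.44)

The minimiser of Σwᵢ‖p−pᵢ‖² is the weighted centroid p* = (Σwᵢpᵢ)/(Σwᵢ).
Σwᵢ = 1250.
Σwᵢxᵢ = 800·14 + 300·12 + 150·2 = 15100.
Σwᵢyᵢ = 800·2 + 300·2 + 150·14 = 4300.
x* = 15100/1250 = 12.08, y* = 4300/1250 = 3.44.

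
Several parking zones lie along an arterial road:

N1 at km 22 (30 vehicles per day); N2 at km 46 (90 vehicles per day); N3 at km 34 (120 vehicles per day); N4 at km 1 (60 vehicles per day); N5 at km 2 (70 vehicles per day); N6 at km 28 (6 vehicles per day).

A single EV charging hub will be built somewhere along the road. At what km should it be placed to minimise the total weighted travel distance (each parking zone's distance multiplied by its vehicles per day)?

x = 34

For a sum of weighted absolute distances on a line, the optimum is the weighted median (not the mean). Total weight W = 376; half-weight = 188.
Sort by position and accumulate weight:
  km 1 (N4, w=60) → cum 60
  km 2 (N5, w=70) → cum 130
  km 22 (N1, w=30) → cum 160
  km 28 (N6, w=6) → cum 166
  km 34 (N3, w=120) → cum 286  ≥ 188 → median here
  km 46 (N2, w=90) → cum 376
Optimal location: km 34.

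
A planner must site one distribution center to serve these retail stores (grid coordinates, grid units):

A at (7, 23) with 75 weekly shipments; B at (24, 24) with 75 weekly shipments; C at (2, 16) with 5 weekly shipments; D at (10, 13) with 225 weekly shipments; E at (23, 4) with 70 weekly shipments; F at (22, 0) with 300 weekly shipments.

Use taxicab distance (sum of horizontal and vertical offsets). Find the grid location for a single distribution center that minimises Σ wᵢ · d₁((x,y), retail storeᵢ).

(22, 13)

Manhattan distance separates: Σwᵢ(|x−xᵢ|+|y−yᵢ|) = Σwᵢ|x−xᵢ| + Σwᵢ|y−yᵢ|, so x and y are optimised independently as 1-D weighted medians.
Total weight W = 750; half = 375.
x-coordinate, sorted with cumulative weight:
  x=2 (C, w=5) cum 5
  x=7 (A, w=75) cum 80
  x=10 (D, w=225) cum 305
  x=22 (F, w=300) cum 605  ← median
  x=23 (E, w=70) cum 675
  x=24 (B, w=75) cum 750
⇒ x* = 22
y-coordinate, sorted with cumulative weight:
  y=0 (F, w=300) cum 300
  y=4 (E, w=70) cum 370
  y=13 (D, w=225) cum 595  ← median
  y=16 (C, w=5) cum 600
  y=23 (A, w=75) cum 675
  y=24 (B, w=75) cum 750
⇒ y* = 13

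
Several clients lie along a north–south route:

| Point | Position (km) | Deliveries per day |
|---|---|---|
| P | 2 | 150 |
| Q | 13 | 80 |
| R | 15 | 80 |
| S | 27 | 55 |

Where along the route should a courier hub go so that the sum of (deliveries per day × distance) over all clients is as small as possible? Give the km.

For a sum of weighted absolute distances on a line, the optimum is the weighted median (not the mean). Total weight W = 365; half-weight = 182.5.
Sort by position and accumulate weight:
  km 2 (P, w=150) → cum 150
  km 13 (Q, w=80) → cum 230  ≥ 182.5 → median here
  km 15 (R, w=80) → cum 310
  km 27 (S, w=55) → cum 365
Optimal location: km 13.

x = 13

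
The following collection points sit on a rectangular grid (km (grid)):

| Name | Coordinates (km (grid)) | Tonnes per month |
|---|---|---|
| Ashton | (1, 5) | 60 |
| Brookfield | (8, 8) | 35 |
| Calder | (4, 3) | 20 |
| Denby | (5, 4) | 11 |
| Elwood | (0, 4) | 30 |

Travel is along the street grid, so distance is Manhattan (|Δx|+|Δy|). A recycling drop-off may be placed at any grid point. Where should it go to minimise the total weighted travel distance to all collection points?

(1, 5)

Manhattan distance separates: Σwᵢ(|x−xᵢ|+|y−yᵢ|) = Σwᵢ|x−xᵢ| + Σwᵢ|y−yᵢ|, so x and y are optimised independently as 1-D weighted medians.
Total weight W = 156; half = 78.
x-coordinate, sorted with cumulative weight:
  x=0 (Elwood, w=30) cum 30
  x=1 (Ashton, w=60) cum 90  ← median
  x=4 (Calder, w=20) cum 110
  x=5 (Denby, w=11) cum 121
  x=8 (Brookfield, w=35) cum 156
⇒ x* = 1
y-coordinate, sorted with cumulative weight:
  y=3 (Calder, w=20) cum 20
  y=4 (Denby, w=11) cum 31
  y=4 (Elwood, w=30) cum 61
  y=5 (Ashton, w=60) cum 121  ← median
  y=8 (Brookfield, w=35) cum 156
⇒ y* = 5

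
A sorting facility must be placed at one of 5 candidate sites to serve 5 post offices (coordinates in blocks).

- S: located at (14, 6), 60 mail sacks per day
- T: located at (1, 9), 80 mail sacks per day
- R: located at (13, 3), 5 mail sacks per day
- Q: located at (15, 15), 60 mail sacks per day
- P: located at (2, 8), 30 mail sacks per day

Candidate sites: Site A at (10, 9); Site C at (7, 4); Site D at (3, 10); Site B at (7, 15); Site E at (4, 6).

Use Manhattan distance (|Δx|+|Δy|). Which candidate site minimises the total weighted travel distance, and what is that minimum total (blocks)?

Site A, total 2115 blocks

Total weighted distance at each candidate:
  Site A (10, 9): total = 2115
  Site C (7, 4): total = 2865
  Site D (3, 10): total = 2335
  Site B (7, 15): total = 2850
  Site E (4, 6): total = 2460
Minimum is at Site A with total 2115 blocks.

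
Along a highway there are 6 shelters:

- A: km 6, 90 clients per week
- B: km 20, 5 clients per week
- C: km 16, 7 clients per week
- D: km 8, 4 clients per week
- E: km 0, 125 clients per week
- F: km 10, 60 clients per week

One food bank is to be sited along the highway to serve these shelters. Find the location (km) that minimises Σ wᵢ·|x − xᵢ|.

x = 6

For a sum of weighted absolute distances on a line, the optimum is the weighted median (not the mean). Total weight W = 291; half-weight = 145.5.
Sort by position and accumulate weight:
  km 0 (E, w=125) → cum 125
  km 6 (A, w=90) → cum 215  ≥ 145.5 → median here
  km 8 (D, w=4) → cum 219
  km 10 (F, w=60) → cum 279
  km 16 (C, w=7) → cum 286
  km 20 (B, w=5) → cum 291
Optimal location: km 6.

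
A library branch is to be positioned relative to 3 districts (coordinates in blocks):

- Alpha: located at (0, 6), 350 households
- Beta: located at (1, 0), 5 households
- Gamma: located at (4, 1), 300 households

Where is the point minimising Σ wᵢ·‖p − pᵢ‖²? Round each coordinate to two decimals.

(1.84, 3.66)

The minimiser of Σwᵢ‖p−pᵢ‖² is the weighted centroid p* = (Σwᵢpᵢ)/(Σwᵢ).
Σwᵢ = 655.
Σwᵢxᵢ = 350·0 + 5·1 + 300·4 = 1205.
Σwᵢyᵢ = 350·6 + 5·0 + 300·1 = 2400.
x* = 1205/655 = 1.84, y* = 2400/655 = 3.66.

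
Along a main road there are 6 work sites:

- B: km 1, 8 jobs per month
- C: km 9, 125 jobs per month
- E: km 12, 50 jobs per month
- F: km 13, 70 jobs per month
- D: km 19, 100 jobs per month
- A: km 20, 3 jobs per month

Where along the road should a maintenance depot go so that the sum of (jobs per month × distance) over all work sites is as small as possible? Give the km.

For a sum of weighted absolute distances on a line, the optimum is the weighted median (not the mean). Total weight W = 356; half-weight = 178.
Sort by position and accumulate weight:
  km 1 (B, w=8) → cum 8
  km 9 (C, w=125) → cum 133
  km 12 (E, w=50) → cum 183  ≥ 178 → median here
  km 13 (F, w=70) → cum 253
  km 19 (D, w=100) → cum 353
  km 20 (A, w=3) → cum 356
Optimal location: km 12.

x = 12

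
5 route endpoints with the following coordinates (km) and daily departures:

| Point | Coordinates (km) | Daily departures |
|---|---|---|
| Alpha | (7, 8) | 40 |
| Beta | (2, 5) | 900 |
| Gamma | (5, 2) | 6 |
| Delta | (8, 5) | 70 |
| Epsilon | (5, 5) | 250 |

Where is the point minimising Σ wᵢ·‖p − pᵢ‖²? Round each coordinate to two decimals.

The minimiser of Σwᵢ‖p−pᵢ‖² is the weighted centroid p* = (Σwᵢpᵢ)/(Σwᵢ).
Σwᵢ = 1266.
Σwᵢxᵢ = 40·7 + 900·2 + 6·5 + 70·8 + 250·5 = 3920.
Σwᵢyᵢ = 40·8 + 900·5 + 6·2 + 70·5 + 250·5 = 6432.
x* = 3920/1266 = 3.10, y* = 6432/1266 = 5.08.

(3.10, 5.08)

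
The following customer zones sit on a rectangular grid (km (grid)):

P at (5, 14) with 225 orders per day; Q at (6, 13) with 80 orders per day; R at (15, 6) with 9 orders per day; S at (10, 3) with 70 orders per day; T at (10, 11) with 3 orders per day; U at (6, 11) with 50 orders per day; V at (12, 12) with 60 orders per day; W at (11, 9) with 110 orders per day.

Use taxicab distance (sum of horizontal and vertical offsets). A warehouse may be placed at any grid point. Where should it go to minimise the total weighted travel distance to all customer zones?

Manhattan distance separates: Σwᵢ(|x−xᵢ|+|y−yᵢ|) = Σwᵢ|x−xᵢ| + Σwᵢ|y−yᵢ|, so x and y are optimised independently as 1-D weighted medians.
Total weight W = 607; half = 303.5.
x-coordinate, sorted with cumulative weight:
  x=5 (P, w=225) cum 225
  x=6 (Q, w=80) cum 305  ← median
  x=6 (U, w=50) cum 355
  x=10 (S, w=70) cum 425
  x=10 (T, w=3) cum 428
  x=11 (W, w=110) cum 538
  x=12 (V, w=60) cum 598
  x=15 (R, w=9) cum 607
⇒ x* = 6
y-coordinate, sorted with cumulative weight:
  y=3 (S, w=70) cum 70
  y=6 (R, w=9) cum 79
  y=9 (W, w=110) cum 189
  y=11 (T, w=3) cum 192
  y=11 (U, w=50) cum 242
  y=12 (V, w=60) cum 302
  y=13 (Q, w=80) cum 382  ← median
  y=14 (P, w=225) cum 607
⇒ y* = 13

(6, 13)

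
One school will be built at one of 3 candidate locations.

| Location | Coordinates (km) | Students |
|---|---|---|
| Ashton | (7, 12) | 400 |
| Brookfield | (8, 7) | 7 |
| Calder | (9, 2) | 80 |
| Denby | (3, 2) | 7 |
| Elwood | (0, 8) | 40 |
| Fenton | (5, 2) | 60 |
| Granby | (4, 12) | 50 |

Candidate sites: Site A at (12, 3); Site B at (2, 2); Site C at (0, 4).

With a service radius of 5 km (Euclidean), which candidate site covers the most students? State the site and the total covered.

Coverage radius r = 5 km; a point is covered iff (Δx)²+(Δy)² ≤ 5² = 25.
  Site A (12, 3): covers {Calder} → 80
  Site B (2, 2): covers {Denby, Fenton} → 67
  Site C (0, 4): covers {Denby, Elwood} → 47
Maximum coverage at Site A: 80 students.

Site A, covering 80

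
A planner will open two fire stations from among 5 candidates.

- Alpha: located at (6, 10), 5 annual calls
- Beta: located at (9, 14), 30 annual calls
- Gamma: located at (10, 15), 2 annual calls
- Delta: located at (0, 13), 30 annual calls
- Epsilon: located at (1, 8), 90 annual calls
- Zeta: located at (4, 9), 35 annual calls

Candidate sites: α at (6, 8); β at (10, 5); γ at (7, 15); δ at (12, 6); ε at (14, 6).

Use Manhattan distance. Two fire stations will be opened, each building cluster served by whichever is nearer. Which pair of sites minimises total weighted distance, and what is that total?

Evaluate every pair (each demand assigned to the nearer of the two):
  {α, γ}: total = 931
  {α, β}: total = 1185
  {α, δ}: total = 1187
  {α, ε}: total = 1187
  {β, γ}: total = 1791
  {γ, δ}: total = 1881
  {γ, ε}: total = 1881
  {β, δ}: total = 2335
  {β, ε}: total = 2335
  {δ, ε}: total = 2527
Best pair: {α, γ} with total 931.

{α, γ}, total 931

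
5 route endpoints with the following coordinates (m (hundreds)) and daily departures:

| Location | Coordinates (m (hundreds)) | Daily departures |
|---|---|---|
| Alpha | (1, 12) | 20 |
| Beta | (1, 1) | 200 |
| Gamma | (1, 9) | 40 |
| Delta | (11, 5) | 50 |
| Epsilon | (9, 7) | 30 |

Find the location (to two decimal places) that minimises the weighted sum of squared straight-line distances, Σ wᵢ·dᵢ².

(3.18, 3.71)

The minimiser of Σwᵢ‖p−pᵢ‖² is the weighted centroid p* = (Σwᵢpᵢ)/(Σwᵢ).
Σwᵢ = 340.
Σwᵢxᵢ = 20·1 + 200·1 + 40·1 + 50·11 + 30·9 = 1080.
Σwᵢyᵢ = 20·12 + 200·1 + 40·9 + 50·5 + 30·7 = 1260.
x* = 1080/340 = 3.18, y* = 1260/340 = 3.71.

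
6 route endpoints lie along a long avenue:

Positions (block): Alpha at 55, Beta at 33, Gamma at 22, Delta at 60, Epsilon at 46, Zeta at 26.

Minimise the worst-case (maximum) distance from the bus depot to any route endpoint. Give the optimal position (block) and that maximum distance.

The 1-center on a line is the midpoint of the two extreme points: leftmost at 22, rightmost at 60.
Optimal location = (22 + 60)/2 = 41; maximum distance = (60 − 22)/2 = 19.

location 41, max distance 19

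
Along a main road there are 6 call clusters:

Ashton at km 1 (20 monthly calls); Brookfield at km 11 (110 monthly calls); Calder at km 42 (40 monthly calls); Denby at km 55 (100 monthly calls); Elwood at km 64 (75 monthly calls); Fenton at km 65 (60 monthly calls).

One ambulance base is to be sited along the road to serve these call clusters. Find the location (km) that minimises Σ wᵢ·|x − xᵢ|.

For a sum of weighted absolute distances on a line, the optimum is the weighted median (not the mean). Total weight W = 405; half-weight = 202.5.
Sort by position and accumulate weight:
  km 1 (Ashton, w=20) → cum 20
  km 11 (Brookfield, w=110) → cum 130
  km 42 (Calder, w=40) → cum 170
  km 55 (Denby, w=100) → cum 270  ≥ 202.5 → median here
  km 64 (Elwood, w=75) → cum 345
  km 65 (Fenton, w=60) → cum 405
Optimal location: km 55.

x = 55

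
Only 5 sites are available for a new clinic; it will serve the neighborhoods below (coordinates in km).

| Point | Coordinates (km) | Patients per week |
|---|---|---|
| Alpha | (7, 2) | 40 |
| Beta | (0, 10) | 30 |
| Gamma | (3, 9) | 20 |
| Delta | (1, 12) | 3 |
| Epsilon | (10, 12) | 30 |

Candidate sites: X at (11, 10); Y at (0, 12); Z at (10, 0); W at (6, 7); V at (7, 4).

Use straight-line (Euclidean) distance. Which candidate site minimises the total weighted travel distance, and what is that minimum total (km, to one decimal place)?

W, total 690.6 km

Total weighted distance at each candidate:
  X (11, 10): total = 946.7
  Y (0, 12): total = 936.1
  Z (10, 0): total = 1201.5
  W (6, 7): total = 690.6
  V (7, 4): total = 771.0
Minimum is at W with total 690.6 km.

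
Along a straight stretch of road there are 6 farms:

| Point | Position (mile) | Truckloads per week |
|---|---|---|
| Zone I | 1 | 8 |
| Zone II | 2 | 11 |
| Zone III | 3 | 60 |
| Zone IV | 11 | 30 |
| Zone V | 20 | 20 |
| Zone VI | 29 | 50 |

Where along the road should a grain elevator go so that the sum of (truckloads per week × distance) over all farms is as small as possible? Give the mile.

x = 11

For a sum of weighted absolute distances on a line, the optimum is the weighted median (not the mean). Total weight W = 179; half-weight = 89.5.
Sort by position and accumulate weight:
  mile 1 (Zone I, w=8) → cum 8
  mile 2 (Zone II, w=11) → cum 19
  mile 3 (Zone III, w=60) → cum 79
  mile 11 (Zone IV, w=30) → cum 109  ≥ 89.5 → median here
  mile 20 (Zone V, w=20) → cum 129
  mile 29 (Zone VI, w=50) → cum 179
Optimal location: mile 11.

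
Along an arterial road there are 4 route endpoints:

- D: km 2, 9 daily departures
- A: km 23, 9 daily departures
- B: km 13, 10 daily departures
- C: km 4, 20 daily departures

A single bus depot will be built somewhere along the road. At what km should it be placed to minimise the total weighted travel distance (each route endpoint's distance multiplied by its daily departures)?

x = 4

For a sum of weighted absolute distances on a line, the optimum is the weighted median (not the mean). Total weight W = 48; half-weight = 24.
Sort by position and accumulate weight:
  km 2 (D, w=9) → cum 9
  km 4 (C, w=20) → cum 29  ≥ 24 → median here
  km 13 (B, w=10) → cum 39
  km 23 (A, w=9) → cum 48
Optimal location: km 4.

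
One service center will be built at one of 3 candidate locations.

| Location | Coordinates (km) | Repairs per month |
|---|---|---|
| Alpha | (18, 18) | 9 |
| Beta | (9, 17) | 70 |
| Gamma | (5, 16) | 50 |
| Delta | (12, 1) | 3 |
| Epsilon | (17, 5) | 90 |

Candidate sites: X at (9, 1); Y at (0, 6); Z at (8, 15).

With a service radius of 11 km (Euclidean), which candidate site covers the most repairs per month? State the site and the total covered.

Z, covering 129

Coverage radius r = 11 km; a point is covered iff (Δx)²+(Δy)² ≤ 11² = 121.
  X (9, 1): covers {Delta, Epsilon} → 93
  Y (0, 6): covers {none} → 0
  Z (8, 15): covers {Alpha, Beta, Gamma} → 129
Maximum coverage at Z: 129 repairs per month.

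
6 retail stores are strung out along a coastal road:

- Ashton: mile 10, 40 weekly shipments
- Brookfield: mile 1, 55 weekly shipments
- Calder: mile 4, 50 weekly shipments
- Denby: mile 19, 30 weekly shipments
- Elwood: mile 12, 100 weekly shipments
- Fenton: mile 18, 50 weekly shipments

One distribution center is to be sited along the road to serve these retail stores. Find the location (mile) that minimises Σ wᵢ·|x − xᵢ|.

x = 12

For a sum of weighted absolute distances on a line, the optimum is the weighted median (not the mean). Total weight W = 325; half-weight = 162.5.
Sort by position and accumulate weight:
  mile 1 (Brookfield, w=55) → cum 55
  mile 4 (Calder, w=50) → cum 105
  mile 10 (Ashton, w=40) → cum 145
  mile 12 (Elwood, w=100) → cum 245  ≥ 162.5 → median here
  mile 18 (Fenton, w=50) → cum 295
  mile 19 (Denby, w=30) → cum 325
Optimal location: mile 12.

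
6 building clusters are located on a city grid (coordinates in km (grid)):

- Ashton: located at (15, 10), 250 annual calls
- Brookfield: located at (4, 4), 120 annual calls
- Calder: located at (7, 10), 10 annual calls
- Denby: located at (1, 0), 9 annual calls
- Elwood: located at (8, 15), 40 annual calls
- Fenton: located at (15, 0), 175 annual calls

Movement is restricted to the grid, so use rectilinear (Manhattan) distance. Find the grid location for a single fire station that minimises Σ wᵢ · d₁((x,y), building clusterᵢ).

Manhattan distance separates: Σwᵢ(|x−xᵢ|+|y−yᵢ|) = Σwᵢ|x−xᵢ| + Σwᵢ|y−yᵢ|, so x and y are optimised independently as 1-D weighted medians.
Total weight W = 604; half = 302.
x-coordinate, sorted with cumulative weight:
  x=1 (Denby, w=9) cum 9
  x=4 (Brookfield, w=120) cum 129
  x=7 (Calder, w=10) cum 139
  x=8 (Elwood, w=40) cum 179
  x=15 (Ashton, w=250) cum 429  ← median
  x=15 (Fenton, w=175) cum 604
⇒ x* = 15
y-coordinate, sorted with cumulative weight:
  y=0 (Denby, w=9) cum 9
  y=0 (Fenton, w=175) cum 184
  y=4 (Brookfield, w=120) cum 304  ← median
  y=10 (Ashton, w=250) cum 554
  y=10 (Calder, w=10) cum 564
  y=15 (Elwood, w=40) cum 604
⇒ y* = 4

(15, 4)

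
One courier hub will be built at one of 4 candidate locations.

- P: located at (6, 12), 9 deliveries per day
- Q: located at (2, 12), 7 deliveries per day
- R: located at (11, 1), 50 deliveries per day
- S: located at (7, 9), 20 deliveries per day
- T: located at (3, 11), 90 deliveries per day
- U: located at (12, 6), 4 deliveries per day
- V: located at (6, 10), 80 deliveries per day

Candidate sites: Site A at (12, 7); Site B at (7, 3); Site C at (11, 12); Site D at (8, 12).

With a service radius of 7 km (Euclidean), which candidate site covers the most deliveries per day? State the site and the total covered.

Coverage radius r = 7 km; a point is covered iff (Δx)²+(Δy)² ≤ 7² = 49.
  Site A (12, 7): covers {R, S, U, V} → 154
  Site B (7, 3): covers {R, S, U} → 74
  Site C (11, 12): covers {P, S, U, V} → 113
  Site D (8, 12): covers {P, Q, S, T, V} → 206
Maximum coverage at Site D: 206 deliveries per day.

Site D, covering 206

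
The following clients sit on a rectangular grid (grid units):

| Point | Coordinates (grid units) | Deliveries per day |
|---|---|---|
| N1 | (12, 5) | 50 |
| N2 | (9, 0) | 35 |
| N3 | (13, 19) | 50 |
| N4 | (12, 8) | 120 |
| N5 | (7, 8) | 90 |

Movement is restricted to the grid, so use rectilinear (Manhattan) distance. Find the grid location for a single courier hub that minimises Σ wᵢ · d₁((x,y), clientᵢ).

Manhattan distance separates: Σwᵢ(|x−xᵢ|+|y−yᵢ|) = Σwᵢ|x−xᵢ| + Σwᵢ|y−yᵢ|, so x and y are optimised independently as 1-D weighted medians.
Total weight W = 345; half = 172.5.
x-coordinate, sorted with cumulative weight:
  x=7 (N5, w=90) cum 90
  x=9 (N2, w=35) cum 125
  x=12 (N1, w=50) cum 175  ← median
  x=12 (N4, w=120) cum 295
  x=13 (N3, w=50) cum 345
⇒ x* = 12
y-coordinate, sorted with cumulative weight:
  y=0 (N2, w=35) cum 35
  y=5 (N1, w=50) cum 85
  y=8 (N4, w=120) cum 205  ← median
  y=8 (N5, w=90) cum 295
  y=19 (N3, w=50) cum 345
⇒ y* = 8

(12, 8)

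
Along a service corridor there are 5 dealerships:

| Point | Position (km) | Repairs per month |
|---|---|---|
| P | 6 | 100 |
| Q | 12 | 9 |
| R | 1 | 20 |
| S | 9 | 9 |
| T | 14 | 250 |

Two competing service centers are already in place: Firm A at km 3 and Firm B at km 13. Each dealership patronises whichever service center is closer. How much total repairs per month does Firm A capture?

The indifferent point is the midpoint (3+13)/2 = 8; dealerships left of it (closer to Firm A at 3) go to Firm A, those right go to Firm B.
  R at 1 (w=20) → Firm A
  P at 6 (w=100) → Firm A
  S at 9 (w=9) → Firm B
  Q at 12 (w=9) → Firm B
  T at 14 (w=250) → Firm B
Firm A captures 120; Firm B captures 268.

120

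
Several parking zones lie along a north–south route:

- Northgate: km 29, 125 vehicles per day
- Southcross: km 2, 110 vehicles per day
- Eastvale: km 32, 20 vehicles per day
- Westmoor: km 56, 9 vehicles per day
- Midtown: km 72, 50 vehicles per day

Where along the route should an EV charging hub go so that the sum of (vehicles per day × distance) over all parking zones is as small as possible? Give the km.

x = 29

For a sum of weighted absolute distances on a line, the optimum is the weighted median (not the mean). Total weight W = 314; half-weight = 157.
Sort by position and accumulate weight:
  km 2 (Southcross, w=110) → cum 110
  km 29 (Northgate, w=125) → cum 235  ≥ 157 → median here
  km 32 (Eastvale, w=20) → cum 255
  km 56 (Westmoor, w=9) → cum 264
  km 72 (Midtown, w=50) → cum 314
Optimal location: km 29.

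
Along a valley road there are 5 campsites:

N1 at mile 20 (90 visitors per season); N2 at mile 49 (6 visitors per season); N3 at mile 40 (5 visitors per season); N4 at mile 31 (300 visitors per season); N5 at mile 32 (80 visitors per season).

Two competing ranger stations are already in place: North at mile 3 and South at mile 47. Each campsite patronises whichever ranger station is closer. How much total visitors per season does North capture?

The indifferent point is the midpoint (3+47)/2 = 25; campsites left of it (closer to North at 3) go to North, those right go to South.
  N1 at 20 (w=90) → North
  N4 at 31 (w=300) → South
  N5 at 32 (w=80) → South
  N3 at 40 (w=5) → South
  N2 at 49 (w=6) → South
North captures 90; South captures 391.

90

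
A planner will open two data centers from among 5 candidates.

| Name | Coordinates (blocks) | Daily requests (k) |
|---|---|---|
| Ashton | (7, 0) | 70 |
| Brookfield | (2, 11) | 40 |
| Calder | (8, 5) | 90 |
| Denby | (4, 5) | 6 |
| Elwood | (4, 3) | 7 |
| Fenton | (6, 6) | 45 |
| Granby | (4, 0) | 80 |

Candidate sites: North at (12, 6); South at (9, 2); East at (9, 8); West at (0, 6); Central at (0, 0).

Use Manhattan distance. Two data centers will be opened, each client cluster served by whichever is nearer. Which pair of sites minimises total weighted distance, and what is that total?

Evaluate every pair (each demand assigned to the nearer of the two):
  {South, West}: total = 1822
  {South, Central}: total = 1885
  {East, Central}: total = 1892
  {South, East}: total = 1915
  {North, Central}: total = 2153
  {North, South}: total = 2160
  {West, Central}: total = 2249
  {East, West}: total = 2444
  {North, West}: total = 2649
  {North, East}: total = 2843
Best pair: {South, West} with total 1822.

{South, West}, total 1822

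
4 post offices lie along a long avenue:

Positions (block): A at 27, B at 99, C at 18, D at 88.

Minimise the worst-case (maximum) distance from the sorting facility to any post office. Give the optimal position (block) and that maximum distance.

location 58.5, max distance 40.5

The 1-center on a line is the midpoint of the two extreme points: leftmost at 18, rightmost at 99.
Optimal location = (18 + 99)/2 = 58.5; maximum distance = (99 − 18)/2 = 40.5.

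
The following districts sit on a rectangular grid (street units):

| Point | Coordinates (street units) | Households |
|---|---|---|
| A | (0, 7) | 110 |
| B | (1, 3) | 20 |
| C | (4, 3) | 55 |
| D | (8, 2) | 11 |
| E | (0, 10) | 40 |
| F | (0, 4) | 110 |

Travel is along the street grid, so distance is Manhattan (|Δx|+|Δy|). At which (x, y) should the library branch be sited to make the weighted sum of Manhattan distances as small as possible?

(0, 4)

Manhattan distance separates: Σwᵢ(|x−xᵢ|+|y−yᵢ|) = Σwᵢ|x−xᵢ| + Σwᵢ|y−yᵢ|, so x and y are optimised independently as 1-D weighted medians.
Total weight W = 346; half = 173.
x-coordinate, sorted with cumulative weight:
  x=0 (A, w=110) cum 110
  x=0 (E, w=40) cum 150
  x=0 (F, w=110) cum 260  ← median
  x=1 (B, w=20) cum 280
  x=4 (C, w=55) cum 335
  x=8 (D, w=11) cum 346
⇒ x* = 0
y-coordinate, sorted with cumulative weight:
  y=2 (D, w=11) cum 11
  y=3 (B, w=20) cum 31
  y=3 (C, w=55) cum 86
  y=4 (F, w=110) cum 196  ← median
  y=7 (A, w=110) cum 306
  y=10 (E, w=40) cum 346
⇒ y* = 4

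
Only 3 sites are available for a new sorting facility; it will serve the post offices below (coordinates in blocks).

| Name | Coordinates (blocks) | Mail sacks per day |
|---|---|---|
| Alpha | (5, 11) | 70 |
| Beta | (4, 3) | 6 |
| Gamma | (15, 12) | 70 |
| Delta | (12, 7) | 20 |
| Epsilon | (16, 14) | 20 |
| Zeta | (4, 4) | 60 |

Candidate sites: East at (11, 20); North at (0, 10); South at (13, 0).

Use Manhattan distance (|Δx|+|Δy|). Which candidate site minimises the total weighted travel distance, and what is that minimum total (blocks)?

North, total 2976 blocks

Total weighted distance at each candidate:
  East (11, 20): total = 3914
  North (0, 10): total = 2976
  South (13, 0): total = 3662
Minimum is at North with total 2976 blocks.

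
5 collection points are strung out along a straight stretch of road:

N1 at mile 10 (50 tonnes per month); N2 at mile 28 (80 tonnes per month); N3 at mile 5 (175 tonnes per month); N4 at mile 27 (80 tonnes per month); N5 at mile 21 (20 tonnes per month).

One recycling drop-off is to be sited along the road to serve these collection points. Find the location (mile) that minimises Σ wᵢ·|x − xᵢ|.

For a sum of weighted absolute distances on a line, the optimum is the weighted median (not the mean). Total weight W = 405; half-weight = 202.5.
Sort by position and accumulate weight:
  mile 5 (N3, w=175) → cum 175
  mile 10 (N1, w=50) → cum 225  ≥ 202.5 → median here
  mile 21 (N5, w=20) → cum 245
  mile 27 (N4, w=80) → cum 325
  mile 28 (N2, w=80) → cum 405
Optimal location: mile 10.

x = 10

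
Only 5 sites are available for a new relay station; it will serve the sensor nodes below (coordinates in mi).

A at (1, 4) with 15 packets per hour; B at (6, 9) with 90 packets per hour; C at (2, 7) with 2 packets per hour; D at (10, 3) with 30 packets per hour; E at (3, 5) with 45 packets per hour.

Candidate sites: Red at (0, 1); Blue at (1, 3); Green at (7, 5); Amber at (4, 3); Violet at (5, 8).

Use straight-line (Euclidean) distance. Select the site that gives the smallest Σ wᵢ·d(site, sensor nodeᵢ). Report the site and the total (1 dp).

Total weighted distance at each candidate:
  Red (0, 1): total = 1491.0
  Blue (1, 3): total = 1123.4
  Green (7, 5): total = 761.3
  Amber (4, 3): total = 906.2
  Violet (5, 8): total = 592.8
Minimum is at Violet with total 592.8 mi.

Violet, total 592.8 mi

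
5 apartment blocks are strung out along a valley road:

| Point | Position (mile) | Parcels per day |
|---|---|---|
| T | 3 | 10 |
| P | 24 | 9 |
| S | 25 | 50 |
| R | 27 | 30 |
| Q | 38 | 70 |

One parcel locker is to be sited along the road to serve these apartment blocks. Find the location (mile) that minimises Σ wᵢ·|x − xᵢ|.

For a sum of weighted absolute distances on a line, the optimum is the weighted median (not the mean). Total weight W = 169; half-weight = 84.5.
Sort by position and accumulate weight:
  mile 3 (T, w=10) → cum 10
  mile 24 (P, w=9) → cum 19
  mile 25 (S, w=50) → cum 69
  mile 27 (R, w=30) → cum 99  ≥ 84.5 → median here
  mile 38 (Q, w=70) → cum 169
Optimal location: mile 27.

x = 27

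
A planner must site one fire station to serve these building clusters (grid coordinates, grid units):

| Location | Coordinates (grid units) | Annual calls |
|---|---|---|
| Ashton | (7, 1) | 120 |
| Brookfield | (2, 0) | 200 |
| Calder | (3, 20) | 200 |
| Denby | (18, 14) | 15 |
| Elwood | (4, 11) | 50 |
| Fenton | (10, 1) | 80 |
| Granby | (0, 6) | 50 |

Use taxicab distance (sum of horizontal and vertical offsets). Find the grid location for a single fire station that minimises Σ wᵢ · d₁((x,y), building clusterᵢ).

(3, 1)

Manhattan distance separates: Σwᵢ(|x−xᵢ|+|y−yᵢ|) = Σwᵢ|x−xᵢ| + Σwᵢ|y−yᵢ|, so x and y are optimised independently as 1-D weighted medians.
Total weight W = 715; half = 357.5.
x-coordinate, sorted with cumulative weight:
  x=0 (Granby, w=50) cum 50
  x=2 (Brookfield, w=200) cum 250
  x=3 (Calder, w=200) cum 450  ← median
  x=4 (Elwood, w=50) cum 500
  x=7 (Ashton, w=120) cum 620
  x=10 (Fenton, w=80) cum 700
  x=18 (Denby, w=15) cum 715
⇒ x* = 3
y-coordinate, sorted with cumulative weight:
  y=0 (Brookfield, w=200) cum 200
  y=1 (Ashton, w=120) cum 320
  y=1 (Fenton, w=80) cum 400  ← median
  y=6 (Granby, w=50) cum 450
  y=11 (Elwood, w=50) cum 500
  y=14 (Denby, w=15) cum 515
  y=20 (Calder, w=200) cum 715
⇒ y* = 1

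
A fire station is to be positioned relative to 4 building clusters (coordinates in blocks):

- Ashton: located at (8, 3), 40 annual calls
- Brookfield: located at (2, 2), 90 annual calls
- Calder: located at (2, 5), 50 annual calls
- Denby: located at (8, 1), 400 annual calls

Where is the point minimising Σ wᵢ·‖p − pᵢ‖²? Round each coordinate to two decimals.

(6.55, 1.64)

The minimiser of Σwᵢ‖p−pᵢ‖² is the weighted centroid p* = (Σwᵢpᵢ)/(Σwᵢ).
Σwᵢ = 580.
Σwᵢxᵢ = 40·8 + 90·2 + 50·2 + 400·8 = 3800.
Σwᵢyᵢ = 40·3 + 90·2 + 50·5 + 400·1 = 950.
x* = 3800/580 = 6.55, y* = 950/580 = 1.64.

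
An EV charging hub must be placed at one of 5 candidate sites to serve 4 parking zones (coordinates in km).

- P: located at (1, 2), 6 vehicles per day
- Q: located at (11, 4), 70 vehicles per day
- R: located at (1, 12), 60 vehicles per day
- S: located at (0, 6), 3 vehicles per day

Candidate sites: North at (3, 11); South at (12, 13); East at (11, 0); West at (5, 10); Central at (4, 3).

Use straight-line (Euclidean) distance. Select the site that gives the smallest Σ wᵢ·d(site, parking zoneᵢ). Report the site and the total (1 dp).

West, total 935.2 km

Total weighted distance at each candidate:
  North (3, 11): total = 951.1
  South (12, 13): total = 1431.6
  East (11, 0): total = 1316.0
  West (5, 10): total = 935.2
  Central (4, 3): total = 1098.2
Minimum is at West with total 935.2 km.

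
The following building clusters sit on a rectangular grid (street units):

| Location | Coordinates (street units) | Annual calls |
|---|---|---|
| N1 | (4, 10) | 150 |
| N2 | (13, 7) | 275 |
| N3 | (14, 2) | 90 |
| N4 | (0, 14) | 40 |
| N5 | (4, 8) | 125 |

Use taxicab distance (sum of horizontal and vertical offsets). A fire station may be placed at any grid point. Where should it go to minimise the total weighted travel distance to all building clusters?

Manhattan distance separates: Σwᵢ(|x−xᵢ|+|y−yᵢ|) = Σwᵢ|x−xᵢ| + Σwᵢ|y−yᵢ|, so x and y are optimised independently as 1-D weighted medians.
Total weight W = 680; half = 340.
x-coordinate, sorted with cumulative weight:
  x=0 (N4, w=40) cum 40
  x=4 (N1, w=150) cum 190
  x=4 (N5, w=125) cum 315
  x=13 (N2, w=275) cum 590  ← median
  x=14 (N3, w=90) cum 680
⇒ x* = 13
y-coordinate, sorted with cumulative weight:
  y=2 (N3, w=90) cum 90
  y=7 (N2, w=275) cum 365  ← median
  y=8 (N5, w=125) cum 490
  y=10 (N1, w=150) cum 640
  y=14 (N4, w=40) cum 680
⇒ y* = 7

(13, 7)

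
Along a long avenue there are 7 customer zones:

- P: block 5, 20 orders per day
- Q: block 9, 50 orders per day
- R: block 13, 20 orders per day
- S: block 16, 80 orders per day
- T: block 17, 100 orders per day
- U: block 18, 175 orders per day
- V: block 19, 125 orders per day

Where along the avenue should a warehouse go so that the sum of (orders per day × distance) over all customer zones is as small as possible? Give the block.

x = 18

For a sum of weighted absolute distances on a line, the optimum is the weighted median (not the mean). Total weight W = 570; half-weight = 285.
Sort by position and accumulate weight:
  block 5 (P, w=20) → cum 20
  block 9 (Q, w=50) → cum 70
  block 13 (R, w=20) → cum 90
  block 16 (S, w=80) → cum 170
  block 17 (T, w=100) → cum 270
  block 18 (U, w=175) → cum 445  ≥ 285 → median here
  block 19 (V, w=125) → cum 570
Optimal location: block 18.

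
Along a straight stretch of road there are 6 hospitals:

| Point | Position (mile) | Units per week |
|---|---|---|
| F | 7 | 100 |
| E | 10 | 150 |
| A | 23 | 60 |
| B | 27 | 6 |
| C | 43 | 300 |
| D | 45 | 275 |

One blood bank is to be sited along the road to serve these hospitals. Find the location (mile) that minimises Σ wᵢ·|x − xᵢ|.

For a sum of weighted absolute distances on a line, the optimum is the weighted median (not the mean). Total weight W = 891; half-weight = 445.5.
Sort by position and accumulate weight:
  mile 7 (F, w=100) → cum 100
  mile 10 (E, w=150) → cum 250
  mile 23 (A, w=60) → cum 310
  mile 27 (B, w=6) → cum 316
  mile 43 (C, w=300) → cum 616  ≥ 445.5 → median here
  mile 45 (D, w=275) → cum 891
Optimal location: mile 43.

x = 43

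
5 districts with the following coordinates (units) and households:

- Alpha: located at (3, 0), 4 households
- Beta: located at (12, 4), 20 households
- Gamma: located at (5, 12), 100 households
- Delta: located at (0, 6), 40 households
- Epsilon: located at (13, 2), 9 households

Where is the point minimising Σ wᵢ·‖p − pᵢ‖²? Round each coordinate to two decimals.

(5.02, 8.89)

The minimiser of Σwᵢ‖p−pᵢ‖² is the weighted centroid p* = (Σwᵢpᵢ)/(Σwᵢ).
Σwᵢ = 173.
Σwᵢxᵢ = 4·3 + 20·12 + 100·5 + 40·0 + 9·13 = 869.
Σwᵢyᵢ = 4·0 + 20·4 + 100·12 + 40·6 + 9·2 = 1538.
x* = 869/173 = 5.02, y* = 1538/173 = 8.89.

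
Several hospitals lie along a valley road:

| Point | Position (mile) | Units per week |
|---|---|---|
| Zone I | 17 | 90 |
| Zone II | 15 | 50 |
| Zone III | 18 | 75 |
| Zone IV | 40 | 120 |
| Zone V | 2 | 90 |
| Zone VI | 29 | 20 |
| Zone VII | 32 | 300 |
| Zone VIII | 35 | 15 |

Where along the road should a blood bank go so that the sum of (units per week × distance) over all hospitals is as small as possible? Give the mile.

For a sum of weighted absolute distances on a line, the optimum is the weighted median (not the mean). Total weight W = 760; half-weight = 380.
Sort by position and accumulate weight:
  mile 2 (Zone V, w=90) → cum 90
  mile 15 (Zone II, w=50) → cum 140
  mile 17 (Zone I, w=90) → cum 230
  mile 18 (Zone III, w=75) → cum 305
  mile 29 (Zone VI, w=20) → cum 325
  mile 32 (Zone VII, w=300) → cum 625  ≥ 380 → median here
  mile 35 (Zone VIII, w=15) → cum 640
  mile 40 (Zone IV, w=120) → cum 760
Optimal location: mile 32.

x = 32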